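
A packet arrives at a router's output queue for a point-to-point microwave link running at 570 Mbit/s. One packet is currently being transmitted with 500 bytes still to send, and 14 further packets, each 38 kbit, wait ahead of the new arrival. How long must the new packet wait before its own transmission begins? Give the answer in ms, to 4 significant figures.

0.9404 ms

Each queued packet: L/R = 38000/570000000 = 0.0666667 ms.
14 queued → 0.933333 ms.
Plus remaining 4000 bits of current packet: 0.00701754 ms.
Queuing delay = 0.9404 ms.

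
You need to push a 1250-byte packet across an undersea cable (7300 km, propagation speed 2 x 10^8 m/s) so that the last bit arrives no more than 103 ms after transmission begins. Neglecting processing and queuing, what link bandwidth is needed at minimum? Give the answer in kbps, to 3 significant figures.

L = 10000 bits.
Propagation delay = 7300000 / 200000000 = 36.5 ms.
Transmission budget = 103 − 36.5 = 66.5 ms.
R ≥ L / t_tx = 10000 bits / 0.0665 s = 150 kbps.

150 kbps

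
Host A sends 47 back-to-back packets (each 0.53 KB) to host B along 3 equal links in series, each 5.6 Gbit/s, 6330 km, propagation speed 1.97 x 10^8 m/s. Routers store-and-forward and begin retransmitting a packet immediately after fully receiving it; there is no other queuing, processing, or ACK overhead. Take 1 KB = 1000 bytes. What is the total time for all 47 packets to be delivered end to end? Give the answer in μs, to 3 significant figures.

96400 μs

Per-hop transmission t_tx = L/R = 4240/5600000000 = 0.757143 μs.
Per-hop propagation t_prop = 6330000/197000000 = 32132 μs.
Pipeline fill: first packet needs 3·t_tx to clear all hops; remaining 46 packets each add one t_tx.
Total = (3+47-1)·t_tx + 3·t_prop = 49·0.757143 + 3·32132 = 96400 μs.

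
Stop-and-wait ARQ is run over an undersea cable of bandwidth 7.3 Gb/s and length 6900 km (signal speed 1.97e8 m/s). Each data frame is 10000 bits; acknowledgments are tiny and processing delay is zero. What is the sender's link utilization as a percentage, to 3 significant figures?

t_tx = L/R = 10000/7300000000 = 1.36986e-06 s.
t_prop = 6900000/197000000 = 0.0350254 s; RTT = 0.0700508 s.
Cycle = t_tx + RTT = 0.0700521 s.
Utilization = t_tx / cycle = 1.36986e-06/0.0700521 = 0.00196 %.

0.00196 %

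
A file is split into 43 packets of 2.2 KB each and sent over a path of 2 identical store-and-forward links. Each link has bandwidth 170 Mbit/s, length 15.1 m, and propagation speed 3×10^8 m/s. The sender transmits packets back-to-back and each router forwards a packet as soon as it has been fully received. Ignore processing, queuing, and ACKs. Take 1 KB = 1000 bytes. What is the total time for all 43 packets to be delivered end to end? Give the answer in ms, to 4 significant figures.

4.555 ms

Per-hop transmission t_tx = L/R = 17600/170000000 = 0.103529 ms.
Per-hop propagation t_prop = 15.1/300000000 = 5.03333e-05 ms.
Pipeline fill: first packet needs 2·t_tx to clear all hops; remaining 42 packets each add one t_tx.
Total = (2+43-1)·t_tx + 2·t_prop = 44·0.103529 + 2·5.03333e-05 = 4.555 ms.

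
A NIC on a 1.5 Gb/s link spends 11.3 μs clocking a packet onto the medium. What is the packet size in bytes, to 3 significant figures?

2120 bytes

L = R × t_tx = 1500000000 b/s × 1.13e-05 s = 16950 bits.
In bytes: 16950 / 8 = 2120 bytes.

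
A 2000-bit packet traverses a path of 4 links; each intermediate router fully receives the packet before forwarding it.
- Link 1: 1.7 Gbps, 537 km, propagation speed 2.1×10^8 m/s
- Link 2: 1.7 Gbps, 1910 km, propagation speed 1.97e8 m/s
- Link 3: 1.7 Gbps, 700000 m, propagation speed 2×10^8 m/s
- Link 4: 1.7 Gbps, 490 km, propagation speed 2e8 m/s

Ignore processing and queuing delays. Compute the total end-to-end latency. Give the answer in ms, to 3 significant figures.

Transmission delay per hop = L/R = 2000/1700000000 = 0.00117647 ms; 4 hops → 0.00470588 ms.
Propagation delays (d/s per hop): 2.55714, 9.69543, 3.5, 2.45 ms; sum = 18.2026 ms.
End-to-end = 18.2 ms.

18.2 ms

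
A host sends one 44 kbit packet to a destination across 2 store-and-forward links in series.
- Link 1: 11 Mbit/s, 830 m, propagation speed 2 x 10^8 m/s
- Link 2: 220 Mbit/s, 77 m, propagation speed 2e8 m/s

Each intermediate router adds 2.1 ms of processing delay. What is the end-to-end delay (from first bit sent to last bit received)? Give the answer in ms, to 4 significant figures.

L = 44000 bits.
Transmission delays (L/R per hop): 4, 0.2 ms; sum = 4.2 ms.
Propagation delays (d/s per hop): 0.00415, 0.000385 ms; sum = 0.004535 ms.
Processing at 1 router(s): 1 × 2.1 ms = 2.1 ms.
End-to-end = 6.305 ms.

6.305 ms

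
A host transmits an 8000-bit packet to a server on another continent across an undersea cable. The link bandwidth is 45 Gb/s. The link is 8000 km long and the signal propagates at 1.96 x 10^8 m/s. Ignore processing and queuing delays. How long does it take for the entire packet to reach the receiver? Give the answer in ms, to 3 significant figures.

Transmission delay = L/R = 8000 / 45000000000 = 0.000177778 ms.
Propagation delay = d/s = 8000000 m / 196000000 m/s = 40.8163 ms.
Total = 40.8 ms.

40.8 ms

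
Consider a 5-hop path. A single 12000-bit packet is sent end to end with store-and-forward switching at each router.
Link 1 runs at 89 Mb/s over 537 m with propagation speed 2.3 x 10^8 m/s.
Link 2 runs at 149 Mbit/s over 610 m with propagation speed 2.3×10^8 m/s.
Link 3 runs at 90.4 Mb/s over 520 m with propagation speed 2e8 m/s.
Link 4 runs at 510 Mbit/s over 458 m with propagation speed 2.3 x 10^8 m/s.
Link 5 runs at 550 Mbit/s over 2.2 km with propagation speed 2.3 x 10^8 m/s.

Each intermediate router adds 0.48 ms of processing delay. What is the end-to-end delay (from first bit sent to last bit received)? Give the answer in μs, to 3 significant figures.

2330 μs

Transmission delays (L/R per hop): 134.831, 80.5369, 132.743, 23.5294, 21.8182 μs; sum = 393.459 μs.
Propagation delays (d/s per hop): 2.33478, 2.65217, 2.6, 1.9913, 9.56522 μs; sum = 19.1435 μs.
Processing at 4 router(s): 4 × 0.48 ms = 1920 μs.
End-to-end = 2330 μs.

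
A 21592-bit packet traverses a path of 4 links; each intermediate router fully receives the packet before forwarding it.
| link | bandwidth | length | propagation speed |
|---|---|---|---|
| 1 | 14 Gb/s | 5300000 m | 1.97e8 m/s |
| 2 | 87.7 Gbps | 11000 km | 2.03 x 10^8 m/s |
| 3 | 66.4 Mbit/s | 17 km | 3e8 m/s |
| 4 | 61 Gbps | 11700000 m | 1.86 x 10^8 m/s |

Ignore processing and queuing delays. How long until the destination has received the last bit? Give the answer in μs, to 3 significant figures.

Transmission delays (L/R per hop): 1.54229, 0.246203, 325.181, 0.353967 μs; sum = 327.323 μs.
Propagation delays (d/s per hop): 26903.6, 54187.2, 56.6667, 62903.2 μs; sum = 144051 μs.
End-to-end = 144000 μs.

144000 μs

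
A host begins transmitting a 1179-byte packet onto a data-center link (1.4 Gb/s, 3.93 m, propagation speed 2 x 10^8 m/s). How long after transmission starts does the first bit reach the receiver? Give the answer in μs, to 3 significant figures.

First bit experiences only propagation delay: d/s = 3.93/200000000 = 0.0197 μs.

0.0197 μs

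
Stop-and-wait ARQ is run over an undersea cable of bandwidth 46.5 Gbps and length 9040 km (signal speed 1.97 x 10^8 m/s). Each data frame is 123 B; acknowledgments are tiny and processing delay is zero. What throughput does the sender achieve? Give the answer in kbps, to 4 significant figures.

t_tx = L/R = 984/46500000000 = 2.11613e-08 s.
t_prop = 9040000/197000000 = 0.0458883 s; RTT = 0.0917766 s.
Cycle = t_tx + RTT = 0.0917767 s.
Throughput = L / cycle = 984 / 0.0917767 = 10.72 kbps.

10.72 kbps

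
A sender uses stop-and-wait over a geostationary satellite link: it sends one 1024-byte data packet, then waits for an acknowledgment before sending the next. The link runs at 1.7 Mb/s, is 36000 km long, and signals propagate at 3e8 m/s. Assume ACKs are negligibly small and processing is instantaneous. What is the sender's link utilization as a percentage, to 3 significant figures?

t_tx = L/R = 8192/1700000 = 0.00481882 s.
t_prop = 36000000/300000000 = 0.12 s; RTT = 0.24 s.
Cycle = t_tx + RTT = 0.244819 s.
Utilization = t_tx / cycle = 0.00481882/0.244819 = 1.97 %.

1.97 %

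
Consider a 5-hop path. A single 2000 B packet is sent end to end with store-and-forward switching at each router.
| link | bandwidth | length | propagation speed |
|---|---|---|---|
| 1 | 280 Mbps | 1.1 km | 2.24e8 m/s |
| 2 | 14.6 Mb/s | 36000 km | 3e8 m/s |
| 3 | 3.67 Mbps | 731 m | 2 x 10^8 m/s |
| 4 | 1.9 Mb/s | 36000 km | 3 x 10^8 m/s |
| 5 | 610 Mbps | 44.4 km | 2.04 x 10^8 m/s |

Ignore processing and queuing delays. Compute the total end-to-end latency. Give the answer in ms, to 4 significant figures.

L = 2000 × 8 = 16000 bits.
Transmission delays (L/R per hop): 0.0571429, 1.09589, 4.35967, 8.42105, 0.0262295 ms; sum = 13.96 ms.
Propagation delays (d/s per hop): 0.00491071, 120, 0.003655, 120, 0.217647 ms; sum = 240.226 ms.
End-to-end = 254.2 ms.

254.2 ms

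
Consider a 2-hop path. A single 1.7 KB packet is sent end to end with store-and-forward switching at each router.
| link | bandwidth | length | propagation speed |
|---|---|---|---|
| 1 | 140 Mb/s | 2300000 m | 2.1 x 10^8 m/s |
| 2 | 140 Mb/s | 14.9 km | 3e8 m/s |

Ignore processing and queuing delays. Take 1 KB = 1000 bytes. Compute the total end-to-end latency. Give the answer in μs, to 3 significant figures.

L = 13600 bits.
Transmission delay per hop = L/R = 13600/140000000 = 97.1429 μs; 2 hops → 194.286 μs.
Propagation delays (d/s per hop): 10952.4, 49.6667 μs; sum = 11002 μs.
End-to-end = 11200 μs.

11200 μs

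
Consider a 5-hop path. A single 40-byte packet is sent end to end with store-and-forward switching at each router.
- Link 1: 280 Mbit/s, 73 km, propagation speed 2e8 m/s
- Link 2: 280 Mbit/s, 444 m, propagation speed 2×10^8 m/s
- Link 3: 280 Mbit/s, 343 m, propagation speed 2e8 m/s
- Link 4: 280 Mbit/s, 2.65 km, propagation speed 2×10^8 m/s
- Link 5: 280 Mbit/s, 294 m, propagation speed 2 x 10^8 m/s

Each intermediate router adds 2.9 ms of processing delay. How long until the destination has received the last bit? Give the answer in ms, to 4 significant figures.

11.99 ms

L = 40 × 8 = 320 bits.
Transmission delay per hop = L/R = 320/280000000 = 0.00114286 ms; 5 hops → 0.00571429 ms.
Propagation delays (d/s per hop): 0.365, 0.00222, 0.001715, 0.01325, 0.00147 ms; sum = 0.383655 ms.
Processing at 4 router(s): 4 × 2.9 ms = 11.6 ms.
End-to-end = 11.99 ms.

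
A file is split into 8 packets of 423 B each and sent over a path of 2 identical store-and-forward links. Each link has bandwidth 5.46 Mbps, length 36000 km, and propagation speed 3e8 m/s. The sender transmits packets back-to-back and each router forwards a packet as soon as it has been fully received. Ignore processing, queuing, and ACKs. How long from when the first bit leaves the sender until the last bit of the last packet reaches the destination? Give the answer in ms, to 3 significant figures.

Per-hop transmission t_tx = L/R = 3384/5460000 = 0.61978 ms.
Per-hop propagation t_prop = 36000000/300000000 = 120 ms.
Pipeline fill: first packet needs 2·t_tx to clear all hops; remaining 7 packets each add one t_tx.
Total = (2+8-1)·t_tx + 2·t_prop = 9·0.61978 + 2·120 = 246 ms.

246 ms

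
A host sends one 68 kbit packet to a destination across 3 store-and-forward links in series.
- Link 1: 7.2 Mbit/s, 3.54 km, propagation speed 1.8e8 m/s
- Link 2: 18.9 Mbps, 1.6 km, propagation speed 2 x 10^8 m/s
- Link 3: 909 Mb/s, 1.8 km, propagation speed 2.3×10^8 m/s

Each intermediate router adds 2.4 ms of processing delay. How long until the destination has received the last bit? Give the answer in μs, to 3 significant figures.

L = 68000 bits.
Transmission delays (L/R per hop): 9444.44, 3597.88, 74.8075 μs; sum = 13117.1 μs.
Propagation delays (d/s per hop): 19.6667, 8, 7.82609 μs; sum = 35.4928 μs.
Processing at 2 router(s): 2 × 2.4 ms = 4800 μs.
End-to-end = 18000 μs.

18000 μs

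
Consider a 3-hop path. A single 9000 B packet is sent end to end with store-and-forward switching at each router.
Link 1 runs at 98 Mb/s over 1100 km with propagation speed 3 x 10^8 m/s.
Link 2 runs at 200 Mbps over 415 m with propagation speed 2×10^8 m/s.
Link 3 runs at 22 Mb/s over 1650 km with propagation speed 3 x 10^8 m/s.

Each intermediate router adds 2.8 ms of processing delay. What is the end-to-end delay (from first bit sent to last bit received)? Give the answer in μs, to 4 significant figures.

19140 μs

L = 9000 × 8 = 72000 bits.
Transmission delays (L/R per hop): 734.694, 360, 3272.73 μs; sum = 4367.42 μs.
Propagation delays (d/s per hop): 3666.67, 2.075, 5500 μs; sum = 9168.74 μs.
Processing at 2 router(s): 2 × 2.8 ms = 5600 μs.
End-to-end = 19140 μs.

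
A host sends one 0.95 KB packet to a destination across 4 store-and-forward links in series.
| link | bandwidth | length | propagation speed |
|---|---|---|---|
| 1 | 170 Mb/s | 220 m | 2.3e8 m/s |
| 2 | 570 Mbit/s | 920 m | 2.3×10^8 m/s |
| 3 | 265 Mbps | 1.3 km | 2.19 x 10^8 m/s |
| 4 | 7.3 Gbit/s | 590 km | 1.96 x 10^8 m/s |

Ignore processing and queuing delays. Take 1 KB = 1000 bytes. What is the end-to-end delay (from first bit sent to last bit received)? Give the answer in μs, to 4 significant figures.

L = 7600 bits.
Transmission delays (L/R per hop): 44.7059, 13.3333, 28.6792, 1.0411 μs; sum = 87.7596 μs.
Propagation delays (d/s per hop): 0.956522, 4, 5.93607, 3010.2 μs; sum = 3021.1 μs.
End-to-end = 3109 μs.

3109 μs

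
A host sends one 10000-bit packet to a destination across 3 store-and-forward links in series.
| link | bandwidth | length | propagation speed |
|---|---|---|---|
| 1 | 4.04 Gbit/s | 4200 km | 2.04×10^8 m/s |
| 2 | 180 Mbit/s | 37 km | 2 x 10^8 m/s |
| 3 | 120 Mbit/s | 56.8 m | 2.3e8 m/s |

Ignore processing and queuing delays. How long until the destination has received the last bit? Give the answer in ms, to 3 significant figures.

Transmission delays (L/R per hop): 0.00247525, 0.0555556, 0.0833333 ms; sum = 0.141364 ms.
Propagation delays (d/s per hop): 20.5882, 0.185, 0.000246957 ms; sum = 20.7735 ms.
End-to-end = 20.9 ms.

20.9 ms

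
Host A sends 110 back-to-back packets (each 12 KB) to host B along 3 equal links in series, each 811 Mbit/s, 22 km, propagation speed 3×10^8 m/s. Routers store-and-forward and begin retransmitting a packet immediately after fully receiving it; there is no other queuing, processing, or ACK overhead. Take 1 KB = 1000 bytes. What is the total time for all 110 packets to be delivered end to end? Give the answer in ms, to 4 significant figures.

Per-hop transmission t_tx = L/R = 96000/811000000 = 0.118372 ms.
Per-hop propagation t_prop = 22000/300000000 = 0.0733333 ms.
Pipeline fill: first packet needs 3·t_tx to clear all hops; remaining 109 packets each add one t_tx.
Total = (3+110-1)·t_tx + 3·t_prop = 112·0.118372 + 3·0.0733333 = 13.48 ms.

13.48 ms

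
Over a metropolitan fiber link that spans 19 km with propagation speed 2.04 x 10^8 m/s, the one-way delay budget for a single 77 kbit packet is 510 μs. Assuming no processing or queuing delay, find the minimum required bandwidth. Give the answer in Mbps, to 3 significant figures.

185 Mbps

Propagation delay = 19000 / 204000000 = 93.1373 μs.
Transmission budget = 510 − 93.1373 = 416.863 μs.
R ≥ L / t_tx = 77000 bits / 0.000416863 s = 185 Mbps.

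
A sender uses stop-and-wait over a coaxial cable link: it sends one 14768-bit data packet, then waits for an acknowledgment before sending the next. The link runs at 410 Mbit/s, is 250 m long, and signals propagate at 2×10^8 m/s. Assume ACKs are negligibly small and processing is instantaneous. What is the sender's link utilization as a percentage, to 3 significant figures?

t_tx = L/R = 14768/410000000 = 3.60195e-05 s.
t_prop = 250/200000000 = 1.25e-06 s; RTT = 2.5e-06 s.
Cycle = t_tx + RTT = 3.85195e-05 s.
Utilization = t_tx / cycle = 3.60195e-05/3.85195e-05 = 93.5 %.

93.5 %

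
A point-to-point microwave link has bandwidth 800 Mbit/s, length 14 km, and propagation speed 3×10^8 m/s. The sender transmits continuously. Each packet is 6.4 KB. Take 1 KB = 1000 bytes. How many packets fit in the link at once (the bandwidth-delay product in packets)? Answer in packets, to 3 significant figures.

Propagation delay = 14000 / 300000000 = 4.66667e-05 s.
BDP = R × t_prop = 800000000 × 4.66667e-05 = 37333.3 bits.
In packets of 51200 bits: 0.729 packets.

0.729 packets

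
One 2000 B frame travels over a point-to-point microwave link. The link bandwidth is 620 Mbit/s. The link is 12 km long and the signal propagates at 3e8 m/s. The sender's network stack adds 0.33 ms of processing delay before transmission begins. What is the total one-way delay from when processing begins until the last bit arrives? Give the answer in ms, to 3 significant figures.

L = 2000 × 8 = 16000 bits.
Transmission delay = L/R = 16000 / 620000000 = 0.0258065 ms.
Propagation delay = d/s = 12000 m / 300000000 m/s = 0.04 ms.
Plus processing delay 0.33 ms = 0.33 ms.
Total = 0.396 ms.

0.396 ms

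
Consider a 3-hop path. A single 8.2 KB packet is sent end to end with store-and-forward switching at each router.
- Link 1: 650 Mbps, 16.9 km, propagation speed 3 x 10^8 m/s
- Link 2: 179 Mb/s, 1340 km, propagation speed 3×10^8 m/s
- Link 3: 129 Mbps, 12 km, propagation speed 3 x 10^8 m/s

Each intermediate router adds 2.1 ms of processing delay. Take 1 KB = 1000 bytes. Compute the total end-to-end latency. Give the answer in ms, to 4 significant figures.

9.739 ms

L = 65600 bits.
Transmission delays (L/R per hop): 0.100923, 0.36648, 0.508527 ms; sum = 0.975931 ms.
Propagation delays (d/s per hop): 0.0563333, 4.46667, 0.04 ms; sum = 4.563 ms.
Processing at 2 router(s): 2 × 2.1 ms = 4.2 ms.
End-to-end = 9.739 ms.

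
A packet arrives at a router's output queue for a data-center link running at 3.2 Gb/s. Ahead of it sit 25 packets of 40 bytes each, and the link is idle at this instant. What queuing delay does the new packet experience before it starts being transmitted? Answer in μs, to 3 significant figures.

2.50 μs

Each queued packet: L/R = 320/3200000000 = 0.1 μs.
25 queued → 2.5 μs.
Queuing delay = 2.50 μs.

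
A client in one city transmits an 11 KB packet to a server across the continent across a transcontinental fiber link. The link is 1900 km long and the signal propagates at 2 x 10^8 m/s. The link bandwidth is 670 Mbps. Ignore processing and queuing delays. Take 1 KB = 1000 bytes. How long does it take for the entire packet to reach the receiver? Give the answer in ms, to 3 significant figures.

L = 88000 bits.
Transmission delay = L/R = 88000 / 670000000 = 0.131343 ms.
Propagation delay = d/s = 1900000 m / 200000000 m/s = 9.5 ms.
Total = 9.63 ms.

9.63 ms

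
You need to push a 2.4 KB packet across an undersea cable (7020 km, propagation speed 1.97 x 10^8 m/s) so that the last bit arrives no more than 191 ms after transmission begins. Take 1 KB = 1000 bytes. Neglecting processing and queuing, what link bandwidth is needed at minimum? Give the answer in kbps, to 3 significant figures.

L = 19200 bits.
Propagation delay = 7020000 / 197000000 = 35.6345 ms.
Transmission budget = 191 − 35.6345 = 155.365 ms.
R ≥ L / t_tx = 19200 bits / 0.155365 s = 124 kbps.

124 kbps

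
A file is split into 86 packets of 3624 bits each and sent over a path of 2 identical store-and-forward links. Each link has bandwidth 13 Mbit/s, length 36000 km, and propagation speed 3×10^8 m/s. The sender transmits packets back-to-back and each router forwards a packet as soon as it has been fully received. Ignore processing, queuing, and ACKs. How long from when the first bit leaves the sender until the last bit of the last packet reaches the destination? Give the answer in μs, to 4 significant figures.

264300 μs

Per-hop transmission t_tx = L/R = 3624/13000000 = 278.769 μs.
Per-hop propagation t_prop = 36000000/300000000 = 120000 μs.
Pipeline fill: first packet needs 2·t_tx to clear all hops; remaining 85 packets each add one t_tx.
Total = (2+86-1)·t_tx + 2·t_prop = 87·278.769 + 2·120000 = 264300 μs.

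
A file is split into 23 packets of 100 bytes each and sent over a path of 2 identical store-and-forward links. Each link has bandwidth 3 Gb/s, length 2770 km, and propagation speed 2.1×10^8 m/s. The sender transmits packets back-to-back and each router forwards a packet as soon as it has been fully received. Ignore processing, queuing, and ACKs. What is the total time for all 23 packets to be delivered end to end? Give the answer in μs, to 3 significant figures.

26400 μs

Per-hop transmission t_tx = L/R = 800/3000000000 = 0.266667 μs.
Per-hop propagation t_prop = 2770000/210000000 = 13190.5 μs.
Pipeline fill: first packet needs 2·t_tx to clear all hops; remaining 22 packets each add one t_tx.
Total = (2+23-1)·t_tx + 2·t_prop = 24·0.266667 + 2·13190.5 = 26400 μs.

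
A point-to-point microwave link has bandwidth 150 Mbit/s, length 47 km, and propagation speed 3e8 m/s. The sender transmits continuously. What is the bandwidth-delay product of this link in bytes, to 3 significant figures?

2940 bytes

Propagation delay = 47000 / 300000000 = 0.000156667 s.
BDP = R × t_prop = 150000000 × 0.000156667 = 23500 bits.
In bytes: 23500/8 = 2940 bytes.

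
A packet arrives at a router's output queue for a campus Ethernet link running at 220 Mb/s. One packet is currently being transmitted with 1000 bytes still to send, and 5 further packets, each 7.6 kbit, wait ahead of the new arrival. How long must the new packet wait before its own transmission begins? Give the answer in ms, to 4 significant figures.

Each queued packet: L/R = 7600/220000000 = 0.0345455 ms.
5 queued → 0.172727 ms.
Plus remaining 8000 bits of current packet: 0.0363636 ms.
Queuing delay = 0.2091 ms.

0.2091 ms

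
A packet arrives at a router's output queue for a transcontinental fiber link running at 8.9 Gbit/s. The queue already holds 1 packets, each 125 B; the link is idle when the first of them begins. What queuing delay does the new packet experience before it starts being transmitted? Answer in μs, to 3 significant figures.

0.112 μs

Each queued packet: L/R = 1000/8900000000 = 0.11236 μs.
1 queued → 0.11236 μs.
Queuing delay = 0.112 μs.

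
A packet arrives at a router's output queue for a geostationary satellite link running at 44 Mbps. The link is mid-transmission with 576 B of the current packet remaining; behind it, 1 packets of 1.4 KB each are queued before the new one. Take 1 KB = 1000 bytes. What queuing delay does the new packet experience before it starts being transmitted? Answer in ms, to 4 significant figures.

Each queued packet: L/R = 11200/44000000 = 0.254545 ms.
1 queued → 0.254545 ms.
Plus remaining 4608 bits of current packet: 0.104727 ms.
Queuing delay = 0.3593 ms.

0.3593 ms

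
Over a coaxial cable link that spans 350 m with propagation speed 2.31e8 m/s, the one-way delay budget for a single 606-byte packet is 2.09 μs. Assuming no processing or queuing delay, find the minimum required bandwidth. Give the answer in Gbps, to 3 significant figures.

L = 4848 bits.
Propagation delay = 350 / 231000000 = 1.51515 μs.
Transmission budget = 2.09 − 1.51515 = 0.574848 μs.
R ≥ L / t_tx = 4848 bits / 5.74848e-07 s = 8.43 Gbps.

8.43 Gbps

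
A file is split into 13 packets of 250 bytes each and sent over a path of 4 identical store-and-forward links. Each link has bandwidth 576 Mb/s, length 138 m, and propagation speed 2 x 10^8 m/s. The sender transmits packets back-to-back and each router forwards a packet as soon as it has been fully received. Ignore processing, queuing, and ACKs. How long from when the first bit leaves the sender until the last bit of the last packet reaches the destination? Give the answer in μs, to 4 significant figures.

58.32 μs

Per-hop transmission t_tx = L/R = 2000/576000000 = 3.47222 μs.
Per-hop propagation t_prop = 138/200000000 = 0.69 μs.
Pipeline fill: first packet needs 4·t_tx to clear all hops; remaining 12 packets each add one t_tx.
Total = (4+13-1)·t_tx + 4·t_prop = 16·3.47222 + 4·0.69 = 58.32 μs.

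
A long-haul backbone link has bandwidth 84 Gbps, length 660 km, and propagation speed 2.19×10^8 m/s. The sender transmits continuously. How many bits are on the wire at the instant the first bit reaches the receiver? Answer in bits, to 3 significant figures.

Propagation delay = 660000 / 219000000 = 0.0030137 s.
BDP = R × t_prop = 84000000000 × 0.0030137 = 253151000 bits.

253000000 bits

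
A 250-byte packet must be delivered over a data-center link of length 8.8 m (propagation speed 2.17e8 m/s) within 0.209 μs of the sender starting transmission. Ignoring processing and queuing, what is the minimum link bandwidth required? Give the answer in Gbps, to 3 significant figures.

L = 2000 bits.
Propagation delay = 8.8 / 217000000 = 0.040553 μs.
Transmission budget = 0.209 − 0.040553 = 0.168447 μs.
R ≥ L / t_tx = 2000 bits / 1.68447e-07 s = 11.9 Gbps.

11.9 Gbps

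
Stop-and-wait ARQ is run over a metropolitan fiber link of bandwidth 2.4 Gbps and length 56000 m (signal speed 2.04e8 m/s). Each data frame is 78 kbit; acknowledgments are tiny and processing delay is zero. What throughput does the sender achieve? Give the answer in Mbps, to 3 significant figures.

t_tx = L/R = 78000/2400000000 = 3.25e-05 s.
t_prop = 56000/204000000 = 0.00027451 s; RTT = 0.00054902 s.
Cycle = t_tx + RTT = 0.00058152 s.
Throughput = L / cycle = 78000 / 0.00058152 = 134 Mbps.

134 Mbps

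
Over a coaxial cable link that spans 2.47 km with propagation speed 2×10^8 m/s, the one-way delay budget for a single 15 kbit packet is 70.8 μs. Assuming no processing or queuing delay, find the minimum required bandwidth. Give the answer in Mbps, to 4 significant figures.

Propagation delay = 2470 / 200000000 = 12.35 μs.
Transmission budget = 70.8 − 12.35 = 58.45 μs.
R ≥ L / t_tx = 15000 bits / 5.845e-05 s = 256.6 Mbps.

256.6 Mbps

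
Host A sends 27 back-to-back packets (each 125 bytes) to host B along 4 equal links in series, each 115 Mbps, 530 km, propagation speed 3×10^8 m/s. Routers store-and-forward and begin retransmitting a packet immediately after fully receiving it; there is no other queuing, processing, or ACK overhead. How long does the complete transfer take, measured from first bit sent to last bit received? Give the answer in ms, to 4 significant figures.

Per-hop transmission t_tx = L/R = 1000/115000000 = 0.00869565 ms.
Per-hop propagation t_prop = 530000/300000000 = 1.76667 ms.
Pipeline fill: first packet needs 4·t_tx to clear all hops; remaining 26 packets each add one t_tx.
Total = (4+27-1)·t_tx + 4·t_prop = 30·0.00869565 + 4·1.76667 = 7.328 ms.

7.328 ms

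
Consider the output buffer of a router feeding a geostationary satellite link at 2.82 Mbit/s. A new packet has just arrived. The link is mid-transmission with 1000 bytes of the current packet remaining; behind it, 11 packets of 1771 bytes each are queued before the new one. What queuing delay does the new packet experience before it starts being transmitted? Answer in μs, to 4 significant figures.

Each queued packet: L/R = 14168/2820000 = 5024.11 μs.
11 queued → 55265.2 μs.
Plus remaining 8000 bits of current packet: 2836.88 μs.
Queuing delay = 58100 μs.

58100 μs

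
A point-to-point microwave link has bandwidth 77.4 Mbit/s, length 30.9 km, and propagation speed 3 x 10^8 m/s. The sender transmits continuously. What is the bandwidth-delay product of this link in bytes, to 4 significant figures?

996.5 bytes

Propagation delay = 30900 / 300000000 = 0.000103 s.
BDP = R × t_prop = 77400000 × 0.000103 = 7972.2 bits.
In bytes: 7972.2/8 = 996.5 bytes.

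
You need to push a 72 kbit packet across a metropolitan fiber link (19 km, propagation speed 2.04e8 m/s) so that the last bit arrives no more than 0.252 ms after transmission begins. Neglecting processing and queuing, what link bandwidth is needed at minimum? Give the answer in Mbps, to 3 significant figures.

453 Mbps

Propagation delay = 19000 / 204000000 = 0.0931373 ms.
Transmission budget = 0.252 − 0.0931373 = 0.158863 ms.
R ≥ L / t_tx = 72000 bits / 0.000158863 s = 453 Mbps.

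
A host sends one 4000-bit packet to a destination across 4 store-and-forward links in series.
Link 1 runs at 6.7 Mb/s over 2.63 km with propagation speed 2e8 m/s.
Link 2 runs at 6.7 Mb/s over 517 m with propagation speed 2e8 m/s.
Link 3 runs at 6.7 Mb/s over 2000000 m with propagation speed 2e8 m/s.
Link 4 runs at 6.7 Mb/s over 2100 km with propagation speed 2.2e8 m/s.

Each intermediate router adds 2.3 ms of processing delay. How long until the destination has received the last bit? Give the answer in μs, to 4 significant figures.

28850 μs

Transmission delay per hop = L/R = 4000/6700000 = 597.015 μs; 4 hops → 2388.06 μs.
Propagation delays (d/s per hop): 13.15, 2.585, 10000, 9545.45 μs; sum = 19561.2 μs.
Processing at 3 router(s): 3 × 2.3 ms = 6900 μs.
End-to-end = 28850 μs.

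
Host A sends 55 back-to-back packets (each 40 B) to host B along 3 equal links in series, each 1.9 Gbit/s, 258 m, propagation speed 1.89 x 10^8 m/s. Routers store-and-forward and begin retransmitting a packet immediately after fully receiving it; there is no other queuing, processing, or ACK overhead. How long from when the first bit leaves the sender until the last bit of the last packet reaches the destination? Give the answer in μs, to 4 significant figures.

13.70 μs

Per-hop transmission t_tx = L/R = 320/1900000000 = 0.168421 μs.
Per-hop propagation t_prop = 258/189000000 = 1.36508 μs.
Pipeline fill: first packet needs 3·t_tx to clear all hops; remaining 54 packets each add one t_tx.
Total = (3+55-1)·t_tx + 3·t_prop = 57·0.168421 + 3·1.36508 = 13.70 μs.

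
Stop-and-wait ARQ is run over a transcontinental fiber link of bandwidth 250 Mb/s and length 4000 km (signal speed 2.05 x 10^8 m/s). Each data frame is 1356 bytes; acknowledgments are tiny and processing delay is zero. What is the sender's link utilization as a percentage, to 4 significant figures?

0.1111 %

t_tx = L/R = 10848/250000000 = 4.3392e-05 s.
t_prop = 4000000/2.05e+08 = 0.0195122 s; RTT = 0.0390244 s.
Cycle = t_tx + RTT = 0.0390678 s.
Utilization = t_tx / cycle = 4.3392e-05/0.0390678 = 0.1111 %.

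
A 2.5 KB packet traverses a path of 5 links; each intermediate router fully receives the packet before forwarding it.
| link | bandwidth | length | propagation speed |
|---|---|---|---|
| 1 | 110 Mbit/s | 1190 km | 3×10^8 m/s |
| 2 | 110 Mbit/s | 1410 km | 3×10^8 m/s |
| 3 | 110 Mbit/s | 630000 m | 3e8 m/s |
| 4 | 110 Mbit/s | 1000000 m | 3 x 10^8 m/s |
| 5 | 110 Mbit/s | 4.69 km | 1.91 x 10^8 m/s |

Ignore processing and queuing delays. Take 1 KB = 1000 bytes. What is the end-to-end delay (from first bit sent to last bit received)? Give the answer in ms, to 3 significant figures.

L = 20000 bits.
Transmission delay per hop = L/R = 20000/110000000 = 0.181818 ms; 5 hops → 0.909091 ms.
Propagation delays (d/s per hop): 3.96667, 4.7, 2.1, 3.33333, 0.024555 ms; sum = 14.1246 ms.
End-to-end = 15.0 ms.

15.0 ms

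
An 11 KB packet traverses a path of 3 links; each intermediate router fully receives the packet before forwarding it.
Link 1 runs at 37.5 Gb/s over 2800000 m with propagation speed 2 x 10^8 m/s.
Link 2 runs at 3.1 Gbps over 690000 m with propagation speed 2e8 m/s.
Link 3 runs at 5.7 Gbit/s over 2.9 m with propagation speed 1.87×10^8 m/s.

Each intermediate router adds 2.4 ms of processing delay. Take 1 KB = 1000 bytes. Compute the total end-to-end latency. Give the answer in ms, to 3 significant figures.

22.3 ms

L = 88000 bits.
Transmission delays (L/R per hop): 0.00234667, 0.0283871, 0.0154386 ms; sum = 0.0461724 ms.
Propagation delays (d/s per hop): 14, 3.45, 1.5508e-05 ms; sum = 17.45 ms.
Processing at 2 router(s): 2 × 2.4 ms = 4.8 ms.
End-to-end = 22.3 ms.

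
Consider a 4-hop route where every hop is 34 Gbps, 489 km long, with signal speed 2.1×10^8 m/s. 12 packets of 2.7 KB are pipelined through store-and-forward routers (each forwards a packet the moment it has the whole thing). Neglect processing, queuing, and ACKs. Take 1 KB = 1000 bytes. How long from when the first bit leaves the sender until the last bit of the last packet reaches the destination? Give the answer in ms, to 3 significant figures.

Per-hop transmission t_tx = L/R = 21600/34000000000 = 0.000635294 ms.
Per-hop propagation t_prop = 489000/210000000 = 2.32857 ms.
Pipeline fill: first packet needs 4·t_tx to clear all hops; remaining 11 packets each add one t_tx.
Total = (4+12-1)·t_tx + 4·t_prop = 15·0.000635294 + 4·2.32857 = 9.32 ms.

9.32 ms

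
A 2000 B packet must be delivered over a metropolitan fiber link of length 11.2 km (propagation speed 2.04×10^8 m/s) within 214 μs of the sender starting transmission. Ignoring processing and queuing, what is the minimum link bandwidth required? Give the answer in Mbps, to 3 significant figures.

L = 16000 bits.
Propagation delay = 11200 / 204000000 = 54.902 μs.
Transmission budget = 214 − 54.902 = 159.098 μs.
R ≥ L / t_tx = 16000 bits / 0.000159098 s = 101 Mbps.

101 Mbps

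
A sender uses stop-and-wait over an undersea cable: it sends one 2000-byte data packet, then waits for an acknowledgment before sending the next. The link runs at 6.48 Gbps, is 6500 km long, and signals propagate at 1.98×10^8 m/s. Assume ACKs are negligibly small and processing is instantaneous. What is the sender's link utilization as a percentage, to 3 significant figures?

0.00376 %

t_tx = L/R = 16000/6480000000 = 2.46914e-06 s.
t_prop = 6500000/198000000 = 0.0328283 s; RTT = 0.0656566 s.
Cycle = t_tx + RTT = 0.065659 s.
Utilization = t_tx / cycle = 2.46914e-06/0.065659 = 0.00376 %.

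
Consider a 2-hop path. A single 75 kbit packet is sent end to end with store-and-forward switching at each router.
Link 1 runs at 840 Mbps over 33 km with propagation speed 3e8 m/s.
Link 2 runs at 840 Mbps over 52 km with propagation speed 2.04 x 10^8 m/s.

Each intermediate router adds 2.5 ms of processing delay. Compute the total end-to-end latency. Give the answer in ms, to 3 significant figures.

L = 75000 bits.
Transmission delay per hop = L/R = 75000/840000000 = 0.0892857 ms; 2 hops → 0.178571 ms.
Propagation delays (d/s per hop): 0.11, 0.254902 ms; sum = 0.364902 ms.
Processing at 1 router(s): 1 × 2.5 ms = 2.5 ms.
End-to-end = 3.04 ms.

3.04 ms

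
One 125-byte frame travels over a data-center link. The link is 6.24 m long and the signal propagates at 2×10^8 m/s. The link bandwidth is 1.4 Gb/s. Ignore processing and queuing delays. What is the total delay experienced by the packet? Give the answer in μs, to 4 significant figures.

L = 125 × 8 = 1000 bits.
Transmission delay = L/R = 1000 / 1400000000 = 0.714286 μs.
Propagation delay = d/s = 6.24 m / 200000000 m/s = 0.0312 μs.
Total = 0.7455 μs.

0.7455 μs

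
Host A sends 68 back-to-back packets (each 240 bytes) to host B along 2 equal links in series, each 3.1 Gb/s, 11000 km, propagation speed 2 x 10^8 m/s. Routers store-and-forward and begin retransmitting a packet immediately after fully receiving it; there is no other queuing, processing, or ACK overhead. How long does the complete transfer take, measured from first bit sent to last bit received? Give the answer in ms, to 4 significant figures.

110.0 ms

Per-hop transmission t_tx = L/R = 1920/3100000000 = 0.000619355 ms.
Per-hop propagation t_prop = 11000000/200000000 = 55 ms.
Pipeline fill: first packet needs 2·t_tx to clear all hops; remaining 67 packets each add one t_tx.
Total = (2+68-1)·t_tx + 2·t_prop = 69·0.000619355 + 2·55 = 110.0 ms.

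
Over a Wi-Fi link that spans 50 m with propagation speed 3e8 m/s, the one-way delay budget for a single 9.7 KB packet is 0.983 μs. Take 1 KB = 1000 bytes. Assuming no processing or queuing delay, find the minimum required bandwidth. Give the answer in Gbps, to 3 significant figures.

L = 77600 bits.
Propagation delay = 50 / 300000000 = 0.166667 μs.
Transmission budget = 0.983 − 0.166667 = 0.816333 μs.
R ≥ L / t_tx = 77600 bits / 8.16333e-07 s = 95.1 Gbps.

95.1 Gbps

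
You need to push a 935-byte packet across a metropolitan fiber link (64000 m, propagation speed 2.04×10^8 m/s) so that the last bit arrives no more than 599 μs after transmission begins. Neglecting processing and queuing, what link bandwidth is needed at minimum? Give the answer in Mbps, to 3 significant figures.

L = 7480 bits.
Propagation delay = 64000 / 204000000 = 313.725 μs.
Transmission budget = 599 − 313.725 = 285.275 μs.
R ≥ L / t_tx = 7480 bits / 0.000285275 s = 26.2 Mbps.

26.2 Mbps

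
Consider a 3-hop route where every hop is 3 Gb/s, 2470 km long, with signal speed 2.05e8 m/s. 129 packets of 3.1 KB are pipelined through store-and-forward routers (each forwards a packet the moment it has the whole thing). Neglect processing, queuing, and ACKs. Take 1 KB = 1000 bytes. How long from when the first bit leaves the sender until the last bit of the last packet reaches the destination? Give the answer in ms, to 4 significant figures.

37.23 ms

Per-hop transmission t_tx = L/R = 24800/3000000000 = 0.00826667 ms.
Per-hop propagation t_prop = 2470000/2.05e+08 = 12.0488 ms.
Pipeline fill: first packet needs 3·t_tx to clear all hops; remaining 128 packets each add one t_tx.
Total = (3+129-1)·t_tx + 3·t_prop = 131·0.00826667 + 3·12.0488 = 37.23 ms.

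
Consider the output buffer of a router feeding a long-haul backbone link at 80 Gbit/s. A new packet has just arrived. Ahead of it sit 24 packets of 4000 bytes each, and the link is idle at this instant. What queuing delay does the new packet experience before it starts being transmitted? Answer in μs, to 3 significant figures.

9.60 μs

Each queued packet: L/R = 32000/80000000000 = 0.4 μs.
24 queued → 9.6 μs.
Queuing delay = 9.60 μs.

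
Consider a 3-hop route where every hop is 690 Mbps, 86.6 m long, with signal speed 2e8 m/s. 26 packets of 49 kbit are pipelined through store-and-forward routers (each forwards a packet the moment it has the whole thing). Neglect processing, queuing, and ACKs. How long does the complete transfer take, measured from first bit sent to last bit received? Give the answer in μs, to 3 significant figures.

Per-hop transmission t_tx = L/R = 49000/690000000 = 71.0145 μs.
Per-hop propagation t_prop = 86.6/200000000 = 0.433 μs.
Pipeline fill: first packet needs 3·t_tx to clear all hops; remaining 25 packets each add one t_tx.
Total = (3+26-1)·t_tx + 3·t_prop = 28·71.0145 + 3·0.433 = 1990 μs.

1990 μs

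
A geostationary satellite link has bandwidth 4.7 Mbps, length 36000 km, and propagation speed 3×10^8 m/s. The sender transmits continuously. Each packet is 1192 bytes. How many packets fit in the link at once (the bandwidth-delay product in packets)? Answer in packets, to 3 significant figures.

Propagation delay = 36000000 / 300000000 = 0.12 s.
BDP = R × t_prop = 4700000 × 0.12 = 564000 bits.
In packets of 9536 bits: 59.1 packets.

59.1 packets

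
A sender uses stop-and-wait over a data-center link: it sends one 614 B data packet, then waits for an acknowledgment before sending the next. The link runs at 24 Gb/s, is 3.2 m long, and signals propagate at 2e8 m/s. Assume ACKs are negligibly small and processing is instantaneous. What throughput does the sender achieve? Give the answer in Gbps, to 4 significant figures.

t_tx = L/R = 4912/24000000000 = 2.04667e-07 s.
t_prop = 3.2/200000000 = 1.6e-08 s; RTT = 3.2e-08 s.
Cycle = t_tx + RTT = 2.36667e-07 s.
Throughput = L / cycle = 4912 / 2.36667e-07 = 20.75 Gbps.

20.75 Gbps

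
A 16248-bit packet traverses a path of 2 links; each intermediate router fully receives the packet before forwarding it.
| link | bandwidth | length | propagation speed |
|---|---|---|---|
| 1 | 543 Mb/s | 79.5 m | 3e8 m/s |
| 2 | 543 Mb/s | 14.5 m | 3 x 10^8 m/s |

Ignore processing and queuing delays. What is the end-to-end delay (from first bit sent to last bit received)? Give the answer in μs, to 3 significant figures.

Transmission delay per hop = L/R = 16248/543000000 = 29.9227 μs; 2 hops → 59.8453 μs.
Propagation delays (d/s per hop): 0.265, 0.0483333 μs; sum = 0.313333 μs.
End-to-end = 60.2 μs.

60.2 μs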